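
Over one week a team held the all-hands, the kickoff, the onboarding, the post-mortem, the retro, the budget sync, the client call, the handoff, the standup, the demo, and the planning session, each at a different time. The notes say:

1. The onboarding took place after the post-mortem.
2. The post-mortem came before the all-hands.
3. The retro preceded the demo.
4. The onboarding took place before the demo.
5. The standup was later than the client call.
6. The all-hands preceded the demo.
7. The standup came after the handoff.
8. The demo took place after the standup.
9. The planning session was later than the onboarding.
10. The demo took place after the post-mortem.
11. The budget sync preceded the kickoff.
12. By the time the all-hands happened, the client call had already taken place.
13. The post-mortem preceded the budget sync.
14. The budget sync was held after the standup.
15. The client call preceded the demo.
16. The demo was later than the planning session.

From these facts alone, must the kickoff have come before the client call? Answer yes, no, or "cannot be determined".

Tracing the constraints gives the client call → the standup → the budget sync → the kickoff, so the client call must come before the kickoff.
That means the kickoff cannot be before the client call.

no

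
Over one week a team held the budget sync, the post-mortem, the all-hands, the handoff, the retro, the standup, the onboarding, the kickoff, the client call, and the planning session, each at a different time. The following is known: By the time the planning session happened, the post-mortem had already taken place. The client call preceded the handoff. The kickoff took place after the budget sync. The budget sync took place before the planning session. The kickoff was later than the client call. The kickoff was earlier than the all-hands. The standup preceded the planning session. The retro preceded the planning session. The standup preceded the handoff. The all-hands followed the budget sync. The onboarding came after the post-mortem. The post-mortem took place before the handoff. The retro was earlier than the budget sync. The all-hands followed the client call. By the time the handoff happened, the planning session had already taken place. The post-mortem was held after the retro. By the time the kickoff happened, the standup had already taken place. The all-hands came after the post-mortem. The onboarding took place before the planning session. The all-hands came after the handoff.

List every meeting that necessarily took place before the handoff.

Directly stated before the handoff: the client call, the planning session, the post-mortem, and the standup.
The budget sync reaches the handoff via the budget sync → the planning session → the handoff.
The onboarding reaches the handoff via the onboarding → the planning session → the handoff.
The retro reaches the handoff via the retro → the planning session → the handoff.

the budget sync, the client call, the onboarding, the planning session, the post-mortem, the retro, the standup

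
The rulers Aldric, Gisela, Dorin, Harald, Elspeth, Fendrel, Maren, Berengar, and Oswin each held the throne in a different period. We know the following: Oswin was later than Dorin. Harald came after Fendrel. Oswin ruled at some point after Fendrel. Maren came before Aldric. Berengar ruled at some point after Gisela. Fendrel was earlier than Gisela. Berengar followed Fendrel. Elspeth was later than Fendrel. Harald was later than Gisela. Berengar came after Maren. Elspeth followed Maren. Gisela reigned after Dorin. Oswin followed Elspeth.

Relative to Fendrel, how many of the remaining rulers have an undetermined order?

3

Forced after Fendrel: Berengar, Elspeth, Gisela, Harald, and Oswin.
That leaves Aldric, Dorin, and Maren with no forced order relative to Fendrel — 3.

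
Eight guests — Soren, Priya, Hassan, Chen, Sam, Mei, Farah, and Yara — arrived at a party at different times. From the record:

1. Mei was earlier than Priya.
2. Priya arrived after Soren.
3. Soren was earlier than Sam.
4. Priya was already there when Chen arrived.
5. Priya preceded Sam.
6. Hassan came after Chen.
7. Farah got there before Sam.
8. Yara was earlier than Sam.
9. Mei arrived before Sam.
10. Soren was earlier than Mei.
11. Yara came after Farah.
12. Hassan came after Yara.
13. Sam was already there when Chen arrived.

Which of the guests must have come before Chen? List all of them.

Farah, Mei, Priya, Sam, Soren, Yara

Directly stated before Chen: Priya and Sam.
Farah reaches Chen via Farah → Sam → Chen.
Mei reaches Chen via Mei → Priya → Chen.
Soren reaches Chen via Soren → Priya → Chen.
Likewise Yara reaches Chen by chaining the stated constraints.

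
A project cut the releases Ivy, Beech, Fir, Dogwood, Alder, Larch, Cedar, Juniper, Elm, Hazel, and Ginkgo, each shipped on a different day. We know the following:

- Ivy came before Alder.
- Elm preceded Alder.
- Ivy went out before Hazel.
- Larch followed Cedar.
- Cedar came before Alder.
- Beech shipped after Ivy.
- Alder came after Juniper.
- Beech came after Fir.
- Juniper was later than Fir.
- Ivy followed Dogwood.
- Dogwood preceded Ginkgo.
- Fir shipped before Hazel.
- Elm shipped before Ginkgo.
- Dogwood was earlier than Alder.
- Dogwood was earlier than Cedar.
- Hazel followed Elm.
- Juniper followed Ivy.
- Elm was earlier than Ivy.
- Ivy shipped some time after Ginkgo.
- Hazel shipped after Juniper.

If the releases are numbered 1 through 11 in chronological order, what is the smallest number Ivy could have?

4

Dogwood, Elm, and Ginkgo must all come before Ivy — 3 forced predecessors.
Nothing else is forced ahead of Ivy, so its earliest slot is position 3 + 1 = 4.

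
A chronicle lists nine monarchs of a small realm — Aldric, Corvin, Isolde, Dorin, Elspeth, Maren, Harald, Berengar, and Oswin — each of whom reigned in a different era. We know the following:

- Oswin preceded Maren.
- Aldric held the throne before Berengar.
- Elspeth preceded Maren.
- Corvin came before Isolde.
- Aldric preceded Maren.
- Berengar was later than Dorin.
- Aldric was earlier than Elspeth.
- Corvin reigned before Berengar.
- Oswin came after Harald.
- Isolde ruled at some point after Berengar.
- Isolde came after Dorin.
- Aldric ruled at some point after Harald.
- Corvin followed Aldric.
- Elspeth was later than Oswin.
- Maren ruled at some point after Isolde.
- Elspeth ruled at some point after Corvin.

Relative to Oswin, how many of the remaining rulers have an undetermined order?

Forced before Oswin: Harald; forced after Oswin: Elspeth and Maren.
That leaves Aldric, Berengar, Corvin, Dorin, and Isolde with no forced order relative to Oswin — 5.

5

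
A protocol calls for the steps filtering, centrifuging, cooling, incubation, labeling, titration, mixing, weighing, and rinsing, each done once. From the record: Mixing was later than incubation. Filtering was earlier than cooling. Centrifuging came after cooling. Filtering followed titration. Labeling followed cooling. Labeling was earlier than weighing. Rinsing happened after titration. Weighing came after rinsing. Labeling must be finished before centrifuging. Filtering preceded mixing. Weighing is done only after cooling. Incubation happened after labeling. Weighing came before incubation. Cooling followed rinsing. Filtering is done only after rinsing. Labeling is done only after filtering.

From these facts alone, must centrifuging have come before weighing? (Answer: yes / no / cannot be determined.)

No chain of stated constraints runs from centrifuging to weighing, and none runs from weighing to centrifuging either.
So the relative order of centrifuging and weighing is not fixed by the given facts.

cannot be determined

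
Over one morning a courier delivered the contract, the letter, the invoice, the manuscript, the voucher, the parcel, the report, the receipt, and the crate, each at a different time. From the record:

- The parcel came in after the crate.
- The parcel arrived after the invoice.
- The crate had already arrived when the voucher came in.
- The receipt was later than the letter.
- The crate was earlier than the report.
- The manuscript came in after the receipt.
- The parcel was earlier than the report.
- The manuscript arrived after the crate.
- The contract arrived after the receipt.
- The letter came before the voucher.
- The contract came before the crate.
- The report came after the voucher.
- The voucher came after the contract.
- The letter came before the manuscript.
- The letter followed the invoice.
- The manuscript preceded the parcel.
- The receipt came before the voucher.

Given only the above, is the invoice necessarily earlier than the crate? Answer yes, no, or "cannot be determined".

yes

Chain the constraints: the invoice → the letter → the receipt → the contract → the crate. Each link is directly stated, so the invoice comes before the crate.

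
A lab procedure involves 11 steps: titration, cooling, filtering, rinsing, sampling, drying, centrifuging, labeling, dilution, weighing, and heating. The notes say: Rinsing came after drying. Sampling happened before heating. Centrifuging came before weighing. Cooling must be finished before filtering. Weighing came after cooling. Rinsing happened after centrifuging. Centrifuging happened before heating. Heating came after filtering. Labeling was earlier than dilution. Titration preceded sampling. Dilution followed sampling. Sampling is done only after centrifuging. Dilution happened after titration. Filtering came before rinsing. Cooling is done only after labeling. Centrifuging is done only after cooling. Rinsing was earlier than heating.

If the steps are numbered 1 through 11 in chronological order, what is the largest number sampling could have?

9

Sampling must come before dilution and heating — 2 steps forced after it.
Everything else can be placed before sampling in some valid order, so sampling can sit as late as position 11 − 2 = 9.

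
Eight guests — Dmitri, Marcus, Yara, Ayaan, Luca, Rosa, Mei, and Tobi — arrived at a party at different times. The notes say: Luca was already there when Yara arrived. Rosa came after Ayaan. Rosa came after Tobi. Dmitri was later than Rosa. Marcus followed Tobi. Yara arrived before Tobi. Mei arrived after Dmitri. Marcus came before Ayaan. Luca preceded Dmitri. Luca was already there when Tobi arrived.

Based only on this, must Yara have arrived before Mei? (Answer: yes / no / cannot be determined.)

Chain the constraints: Yara → Tobi → Rosa → Dmitri → Mei. Each link is directly stated, so Yara comes before Mei.

yes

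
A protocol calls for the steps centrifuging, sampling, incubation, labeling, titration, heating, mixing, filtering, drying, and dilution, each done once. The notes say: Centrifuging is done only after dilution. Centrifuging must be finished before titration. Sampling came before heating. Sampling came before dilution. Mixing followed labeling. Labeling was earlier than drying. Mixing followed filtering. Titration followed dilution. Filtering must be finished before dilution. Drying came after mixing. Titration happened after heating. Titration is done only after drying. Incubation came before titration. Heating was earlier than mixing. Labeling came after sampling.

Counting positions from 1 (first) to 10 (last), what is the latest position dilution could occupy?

Dilution must come before centrifuging and titration — 2 steps forced after it.
Everything else can be placed before dilution in some valid order, so dilution can sit as late as position 10 − 2 = 8.

8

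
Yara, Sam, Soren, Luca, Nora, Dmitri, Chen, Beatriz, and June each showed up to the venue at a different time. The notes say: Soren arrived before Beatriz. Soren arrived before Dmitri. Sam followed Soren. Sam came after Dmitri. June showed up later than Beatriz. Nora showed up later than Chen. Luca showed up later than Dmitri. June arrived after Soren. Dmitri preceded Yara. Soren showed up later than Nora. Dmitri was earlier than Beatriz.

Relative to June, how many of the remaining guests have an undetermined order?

3

Forced before June: Beatriz, Chen, Dmitri, Nora, and Soren.
That leaves Luca, Sam, and Yara with no forced order relative to June — 3.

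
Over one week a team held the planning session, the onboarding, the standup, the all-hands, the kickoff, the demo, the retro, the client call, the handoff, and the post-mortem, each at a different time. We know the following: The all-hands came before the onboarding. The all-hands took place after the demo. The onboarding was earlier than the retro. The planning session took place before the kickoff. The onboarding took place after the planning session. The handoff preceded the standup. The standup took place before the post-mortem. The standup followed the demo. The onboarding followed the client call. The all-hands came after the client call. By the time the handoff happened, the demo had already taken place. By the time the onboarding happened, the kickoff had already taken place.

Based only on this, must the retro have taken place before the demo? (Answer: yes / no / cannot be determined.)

Tracing the constraints gives the demo → the all-hands → the onboarding → the retro, so the demo must come before the retro.
That means the retro cannot be before the demo.

no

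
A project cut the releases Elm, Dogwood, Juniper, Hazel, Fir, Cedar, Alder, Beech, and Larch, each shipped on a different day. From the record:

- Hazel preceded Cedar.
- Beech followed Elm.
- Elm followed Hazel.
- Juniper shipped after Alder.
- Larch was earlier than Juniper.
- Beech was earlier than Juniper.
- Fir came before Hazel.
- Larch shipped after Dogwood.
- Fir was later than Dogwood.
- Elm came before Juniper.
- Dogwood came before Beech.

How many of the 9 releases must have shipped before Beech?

4

Directly stated before Beech: Dogwood and Elm.
Fir reaches Beech via Fir → Hazel → Elm → Beech.
Hazel reaches Beech via Hazel → Elm → Beech.
No chain forces Cedar (or any of the others) ahead of Beech.
That's Dogwood, Elm, Fir, and Hazel — 4 in all.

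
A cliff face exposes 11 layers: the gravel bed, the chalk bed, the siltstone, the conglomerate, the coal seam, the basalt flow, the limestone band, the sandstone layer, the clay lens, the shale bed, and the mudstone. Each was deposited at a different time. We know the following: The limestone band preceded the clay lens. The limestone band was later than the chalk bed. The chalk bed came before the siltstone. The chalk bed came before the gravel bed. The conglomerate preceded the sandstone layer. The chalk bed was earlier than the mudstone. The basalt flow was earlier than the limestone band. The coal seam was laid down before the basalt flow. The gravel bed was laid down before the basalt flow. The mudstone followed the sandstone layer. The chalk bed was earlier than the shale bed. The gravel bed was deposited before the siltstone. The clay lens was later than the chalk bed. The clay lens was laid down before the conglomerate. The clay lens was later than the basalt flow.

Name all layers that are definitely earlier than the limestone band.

the basalt flow, the chalk bed, the coal seam, the gravel bed

Directly stated before the limestone band: the basalt flow and the chalk bed.
The coal seam reaches the limestone band via the coal seam → the basalt flow → the limestone band.
The gravel bed reaches the limestone band via the gravel bed → the basalt flow → the limestone band.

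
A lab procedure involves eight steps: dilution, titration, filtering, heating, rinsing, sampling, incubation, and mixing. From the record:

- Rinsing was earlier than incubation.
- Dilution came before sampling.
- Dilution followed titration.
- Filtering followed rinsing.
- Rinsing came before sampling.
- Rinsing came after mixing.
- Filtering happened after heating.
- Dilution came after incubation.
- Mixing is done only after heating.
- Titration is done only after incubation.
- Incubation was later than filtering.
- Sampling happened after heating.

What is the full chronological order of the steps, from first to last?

The constraints fix every adjacent pair, so only one ordering works:
heating → mixing → rinsing → filtering → incubation → titration → dilution → sampling.

heating, mixing, rinsing, filtering, incubation, titration, dilution, sampling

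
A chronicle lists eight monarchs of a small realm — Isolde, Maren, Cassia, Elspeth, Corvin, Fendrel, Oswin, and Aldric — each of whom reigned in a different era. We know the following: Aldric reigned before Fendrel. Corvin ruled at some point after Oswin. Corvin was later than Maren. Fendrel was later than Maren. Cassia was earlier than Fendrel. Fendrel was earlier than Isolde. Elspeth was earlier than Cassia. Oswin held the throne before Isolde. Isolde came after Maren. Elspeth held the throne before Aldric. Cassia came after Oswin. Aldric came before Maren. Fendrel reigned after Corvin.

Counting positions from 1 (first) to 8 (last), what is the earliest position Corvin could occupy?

Aldric, Elspeth, Maren, and Oswin must all come before Corvin — 4 forced predecessors.
Nothing else is forced ahead of Corvin, so their earliest slot is position 4 + 1 = 5.

5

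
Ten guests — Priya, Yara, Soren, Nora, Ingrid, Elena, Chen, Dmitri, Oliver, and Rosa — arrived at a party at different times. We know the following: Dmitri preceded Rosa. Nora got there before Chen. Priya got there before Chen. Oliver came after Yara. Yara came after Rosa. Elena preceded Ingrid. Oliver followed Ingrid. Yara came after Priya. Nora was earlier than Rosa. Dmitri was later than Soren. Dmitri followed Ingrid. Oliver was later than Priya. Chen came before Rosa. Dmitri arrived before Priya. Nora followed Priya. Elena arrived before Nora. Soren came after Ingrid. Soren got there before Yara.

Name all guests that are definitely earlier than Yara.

Chen, Dmitri, Elena, Ingrid, Nora, Priya, Rosa, Soren

Directly stated before Yara: Priya, Rosa, and Soren.
Chen reaches Yara via Chen → Rosa → Yara.
Dmitri reaches Yara via Dmitri → Priya → Yara.
Elena reaches Yara via Elena → Nora → Rosa → Yara.
Likewise Ingrid and Nora each reach Yara by chaining the stated constraints.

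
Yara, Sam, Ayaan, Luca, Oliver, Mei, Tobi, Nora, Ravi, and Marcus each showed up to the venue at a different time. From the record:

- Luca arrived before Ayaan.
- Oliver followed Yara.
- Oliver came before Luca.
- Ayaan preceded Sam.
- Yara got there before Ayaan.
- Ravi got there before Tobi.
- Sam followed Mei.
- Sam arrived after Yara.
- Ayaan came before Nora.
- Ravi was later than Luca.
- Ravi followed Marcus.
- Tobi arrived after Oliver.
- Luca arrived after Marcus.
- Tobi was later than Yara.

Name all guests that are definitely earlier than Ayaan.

Luca, Marcus, Oliver, Yara

Directly stated before Ayaan: Luca and Yara.
Marcus reaches Ayaan via Marcus → Luca → Ayaan.
Oliver reaches Ayaan via Oliver → Luca → Ayaan.
No chain forces Tobi (or any of the others) ahead of Ayaan.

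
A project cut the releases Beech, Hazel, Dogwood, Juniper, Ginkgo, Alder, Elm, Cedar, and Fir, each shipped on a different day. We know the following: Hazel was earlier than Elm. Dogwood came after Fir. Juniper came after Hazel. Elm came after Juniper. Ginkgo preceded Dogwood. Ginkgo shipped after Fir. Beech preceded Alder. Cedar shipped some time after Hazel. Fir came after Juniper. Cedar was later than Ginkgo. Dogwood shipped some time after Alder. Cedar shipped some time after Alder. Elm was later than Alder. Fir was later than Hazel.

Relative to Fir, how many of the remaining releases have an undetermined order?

3

Forced before Fir: Hazel and Juniper; forced after Fir: Cedar, Dogwood, and Ginkgo.
That leaves Alder, Beech, and Elm with no forced order relative to Fir — 3.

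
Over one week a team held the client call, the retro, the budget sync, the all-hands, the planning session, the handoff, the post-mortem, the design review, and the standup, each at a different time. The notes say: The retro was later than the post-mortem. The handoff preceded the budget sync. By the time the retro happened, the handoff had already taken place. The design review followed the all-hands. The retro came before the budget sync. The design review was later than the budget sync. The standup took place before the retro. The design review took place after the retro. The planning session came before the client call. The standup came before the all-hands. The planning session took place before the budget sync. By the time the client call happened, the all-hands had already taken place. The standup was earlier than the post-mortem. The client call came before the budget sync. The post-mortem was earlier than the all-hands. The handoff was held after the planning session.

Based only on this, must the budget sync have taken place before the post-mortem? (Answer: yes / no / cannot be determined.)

Tracing the constraints gives the post-mortem → the retro → the budget sync, so the post-mortem must come before the budget sync.
That means the budget sync cannot be before the post-mortem.

no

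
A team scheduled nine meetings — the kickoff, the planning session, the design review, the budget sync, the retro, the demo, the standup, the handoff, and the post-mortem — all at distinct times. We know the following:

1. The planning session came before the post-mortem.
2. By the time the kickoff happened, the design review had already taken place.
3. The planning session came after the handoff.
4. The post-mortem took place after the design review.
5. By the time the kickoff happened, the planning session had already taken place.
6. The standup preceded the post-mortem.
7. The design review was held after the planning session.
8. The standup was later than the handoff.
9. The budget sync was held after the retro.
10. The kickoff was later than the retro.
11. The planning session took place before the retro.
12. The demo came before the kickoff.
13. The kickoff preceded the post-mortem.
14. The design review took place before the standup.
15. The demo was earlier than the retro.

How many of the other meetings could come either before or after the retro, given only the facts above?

Forced before the retro: the demo, the handoff, and the planning session; forced after the retro: the budget sync, the kickoff, and the post-mortem.
That leaves the design review and the standup with no forced order relative to the retro — 2.

2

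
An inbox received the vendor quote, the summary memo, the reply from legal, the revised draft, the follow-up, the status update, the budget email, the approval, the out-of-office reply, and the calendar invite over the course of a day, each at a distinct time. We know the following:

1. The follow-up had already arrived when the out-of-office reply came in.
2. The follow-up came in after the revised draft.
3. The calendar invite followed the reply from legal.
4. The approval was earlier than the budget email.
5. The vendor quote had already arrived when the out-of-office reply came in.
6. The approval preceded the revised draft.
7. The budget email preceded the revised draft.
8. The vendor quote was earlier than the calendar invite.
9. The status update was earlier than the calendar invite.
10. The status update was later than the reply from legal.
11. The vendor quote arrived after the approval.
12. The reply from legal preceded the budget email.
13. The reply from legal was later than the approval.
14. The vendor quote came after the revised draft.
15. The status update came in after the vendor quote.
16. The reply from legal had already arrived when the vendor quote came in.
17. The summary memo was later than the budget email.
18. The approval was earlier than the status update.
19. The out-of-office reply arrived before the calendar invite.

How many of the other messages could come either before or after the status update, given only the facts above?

3

Forced before the status update: the approval, the budget email, the reply from legal, the revised draft, and the vendor quote; forced after the status update: the calendar invite.
That leaves the follow-up, the out-of-office reply, and the summary memo with no forced order relative to the status update — 3.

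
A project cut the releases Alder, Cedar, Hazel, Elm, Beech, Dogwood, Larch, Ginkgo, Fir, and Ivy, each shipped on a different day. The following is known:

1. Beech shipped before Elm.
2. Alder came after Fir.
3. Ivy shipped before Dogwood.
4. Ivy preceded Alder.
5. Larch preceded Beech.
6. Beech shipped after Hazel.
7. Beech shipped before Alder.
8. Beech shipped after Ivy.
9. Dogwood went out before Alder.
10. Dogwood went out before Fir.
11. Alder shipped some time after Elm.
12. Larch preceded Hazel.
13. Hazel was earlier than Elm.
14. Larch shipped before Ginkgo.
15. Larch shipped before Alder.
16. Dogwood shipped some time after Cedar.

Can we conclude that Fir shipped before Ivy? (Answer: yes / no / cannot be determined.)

no

Tracing the constraints gives Ivy → Dogwood → Fir, so Ivy must come before Fir.
That means Fir cannot be before Ivy.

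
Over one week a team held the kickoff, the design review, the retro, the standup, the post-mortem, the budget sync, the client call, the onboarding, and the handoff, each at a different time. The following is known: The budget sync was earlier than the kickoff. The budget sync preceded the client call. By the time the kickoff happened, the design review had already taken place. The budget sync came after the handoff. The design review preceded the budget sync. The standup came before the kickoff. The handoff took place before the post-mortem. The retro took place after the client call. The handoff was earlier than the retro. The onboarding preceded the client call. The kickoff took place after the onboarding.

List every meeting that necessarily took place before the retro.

Directly stated before the retro: the client call and the handoff.
The budget sync reaches the retro via the budget sync → the client call → the retro.
The design review reaches the retro via the design review → the budget sync → the client call → the retro.
The onboarding reaches the retro via the onboarding → the client call → the retro.
No chain forces the post-mortem (or any of the others) ahead of the retro.

the budget sync, the client call, the design review, the handoff, the onboarding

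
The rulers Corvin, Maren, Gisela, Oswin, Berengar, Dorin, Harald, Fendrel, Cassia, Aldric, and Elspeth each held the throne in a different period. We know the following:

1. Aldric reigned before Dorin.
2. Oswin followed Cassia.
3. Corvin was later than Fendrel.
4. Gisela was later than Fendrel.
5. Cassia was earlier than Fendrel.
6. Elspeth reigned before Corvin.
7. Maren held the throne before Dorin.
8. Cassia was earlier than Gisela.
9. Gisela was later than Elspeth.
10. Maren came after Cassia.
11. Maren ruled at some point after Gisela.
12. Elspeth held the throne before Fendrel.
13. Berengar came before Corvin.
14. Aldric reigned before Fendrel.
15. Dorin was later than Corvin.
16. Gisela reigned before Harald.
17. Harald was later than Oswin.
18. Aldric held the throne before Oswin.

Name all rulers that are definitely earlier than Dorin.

Aldric, Berengar, Cassia, Corvin, Elspeth, Fendrel, Gisela, Maren

Directly stated before Dorin: Aldric, Corvin, and Maren.
Berengar reaches Dorin via Berengar → Corvin → Dorin.
Cassia reaches Dorin via Cassia → Maren → Dorin.
Elspeth reaches Dorin via Elspeth → Corvin → Dorin.
Likewise Fendrel and Gisela each reach Dorin by chaining the stated constraints.
No chain forces Oswin (or any of the others) ahead of Dorin.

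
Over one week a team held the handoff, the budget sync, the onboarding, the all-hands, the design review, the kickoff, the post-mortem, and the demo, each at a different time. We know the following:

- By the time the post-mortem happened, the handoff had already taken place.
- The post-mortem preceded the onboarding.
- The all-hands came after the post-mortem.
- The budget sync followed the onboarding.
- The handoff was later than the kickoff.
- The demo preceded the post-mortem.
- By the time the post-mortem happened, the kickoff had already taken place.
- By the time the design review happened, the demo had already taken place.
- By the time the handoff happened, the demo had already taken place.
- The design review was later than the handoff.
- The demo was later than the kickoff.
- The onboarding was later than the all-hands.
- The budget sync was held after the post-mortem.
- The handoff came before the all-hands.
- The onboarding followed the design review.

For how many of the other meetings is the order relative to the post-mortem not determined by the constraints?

1

Forced before the post-mortem: the demo, the handoff, and the kickoff; forced after the post-mortem: the all-hands, the budget sync, and the onboarding.
That leaves the design review with no forced order relative to the post-mortem — 1.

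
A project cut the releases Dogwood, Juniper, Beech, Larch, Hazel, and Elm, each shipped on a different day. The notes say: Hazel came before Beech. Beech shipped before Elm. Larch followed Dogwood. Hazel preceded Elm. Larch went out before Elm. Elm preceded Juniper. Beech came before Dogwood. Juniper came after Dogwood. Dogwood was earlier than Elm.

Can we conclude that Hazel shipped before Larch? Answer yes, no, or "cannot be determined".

Chain the constraints: Hazel → Beech → Dogwood → Larch. Each link is directly stated, so Hazel comes before Larch.

yes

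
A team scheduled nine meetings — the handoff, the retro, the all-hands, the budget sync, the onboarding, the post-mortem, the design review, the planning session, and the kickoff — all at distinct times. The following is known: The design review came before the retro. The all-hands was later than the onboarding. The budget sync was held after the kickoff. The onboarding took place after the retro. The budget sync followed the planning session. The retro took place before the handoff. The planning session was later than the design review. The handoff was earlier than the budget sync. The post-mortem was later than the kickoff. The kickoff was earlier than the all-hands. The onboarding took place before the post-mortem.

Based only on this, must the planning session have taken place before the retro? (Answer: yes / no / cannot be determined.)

cannot be determined

No chain of stated constraints runs from the planning session to the retro, and none runs from the retro to the planning session either.
So the relative order of the planning session and the retro is not fixed by the given facts.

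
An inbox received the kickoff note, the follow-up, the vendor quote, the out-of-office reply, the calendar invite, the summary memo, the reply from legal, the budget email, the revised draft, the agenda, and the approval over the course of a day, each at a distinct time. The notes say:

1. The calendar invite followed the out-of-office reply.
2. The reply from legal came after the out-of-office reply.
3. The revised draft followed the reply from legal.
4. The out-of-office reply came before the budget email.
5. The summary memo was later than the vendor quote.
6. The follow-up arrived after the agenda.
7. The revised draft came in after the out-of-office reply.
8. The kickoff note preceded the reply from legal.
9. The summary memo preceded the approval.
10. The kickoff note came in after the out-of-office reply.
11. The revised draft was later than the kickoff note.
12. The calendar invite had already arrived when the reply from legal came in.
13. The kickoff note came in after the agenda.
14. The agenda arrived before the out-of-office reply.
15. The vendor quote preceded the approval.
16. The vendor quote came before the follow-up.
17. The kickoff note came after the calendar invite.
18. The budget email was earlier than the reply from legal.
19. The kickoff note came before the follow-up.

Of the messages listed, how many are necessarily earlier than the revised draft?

6

Directly stated before the revised draft: the kickoff note, the out-of-office reply, and the reply from legal.
The agenda reaches the revised draft via the agenda → the out-of-office reply → the revised draft.
The budget email reaches the revised draft via the budget email → the reply from legal → the revised draft.
The calendar invite reaches the revised draft via the calendar invite → the kickoff note → the revised draft.
No chain forces the follow-up (or any of the others) ahead of the revised draft.
That's the agenda, the budget email, the calendar invite, the kickoff note, the out-of-office reply, and the reply from legal — 6 in all.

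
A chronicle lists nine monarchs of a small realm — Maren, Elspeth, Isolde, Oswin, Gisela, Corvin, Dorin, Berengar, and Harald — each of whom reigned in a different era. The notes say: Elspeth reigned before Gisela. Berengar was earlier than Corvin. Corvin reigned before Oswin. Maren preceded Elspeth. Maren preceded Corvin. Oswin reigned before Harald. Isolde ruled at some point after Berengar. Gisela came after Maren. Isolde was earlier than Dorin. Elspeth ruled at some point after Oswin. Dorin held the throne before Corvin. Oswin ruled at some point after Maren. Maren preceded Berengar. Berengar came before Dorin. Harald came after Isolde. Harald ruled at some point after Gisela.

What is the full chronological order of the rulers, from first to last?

The constraints fix every adjacent pair, so only one ordering works:
Maren → Berengar → Isolde → Dorin → Corvin → Oswin → Elspeth → Gisela → Harald.

Maren, Berengar, Isolde, Dorin, Corvin, Oswin, Elspeth, Gisela, Harald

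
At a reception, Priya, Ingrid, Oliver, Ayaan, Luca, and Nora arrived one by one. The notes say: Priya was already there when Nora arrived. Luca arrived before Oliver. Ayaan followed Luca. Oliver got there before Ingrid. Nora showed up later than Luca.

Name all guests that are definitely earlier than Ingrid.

Directly stated before Ingrid: Oliver.
Luca reaches Ingrid via Luca → Oliver → Ingrid.
No chain forces Priya (or any of the others) ahead of Ingrid.

Luca, Oliver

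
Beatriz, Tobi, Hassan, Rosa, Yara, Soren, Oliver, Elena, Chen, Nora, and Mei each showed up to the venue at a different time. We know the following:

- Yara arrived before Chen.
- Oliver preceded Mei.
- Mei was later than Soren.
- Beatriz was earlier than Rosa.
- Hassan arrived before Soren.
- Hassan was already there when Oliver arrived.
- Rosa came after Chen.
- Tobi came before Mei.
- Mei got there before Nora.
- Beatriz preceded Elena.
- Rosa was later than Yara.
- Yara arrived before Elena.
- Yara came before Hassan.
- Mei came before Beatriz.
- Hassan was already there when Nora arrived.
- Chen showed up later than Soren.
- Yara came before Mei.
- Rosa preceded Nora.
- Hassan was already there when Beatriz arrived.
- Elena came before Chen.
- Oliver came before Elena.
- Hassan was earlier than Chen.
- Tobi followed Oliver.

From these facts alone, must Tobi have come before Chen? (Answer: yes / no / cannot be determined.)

yes

Chain the constraints: Tobi → Mei → Beatriz → Elena → Chen. Each link is directly stated, so Tobi comes before Chen.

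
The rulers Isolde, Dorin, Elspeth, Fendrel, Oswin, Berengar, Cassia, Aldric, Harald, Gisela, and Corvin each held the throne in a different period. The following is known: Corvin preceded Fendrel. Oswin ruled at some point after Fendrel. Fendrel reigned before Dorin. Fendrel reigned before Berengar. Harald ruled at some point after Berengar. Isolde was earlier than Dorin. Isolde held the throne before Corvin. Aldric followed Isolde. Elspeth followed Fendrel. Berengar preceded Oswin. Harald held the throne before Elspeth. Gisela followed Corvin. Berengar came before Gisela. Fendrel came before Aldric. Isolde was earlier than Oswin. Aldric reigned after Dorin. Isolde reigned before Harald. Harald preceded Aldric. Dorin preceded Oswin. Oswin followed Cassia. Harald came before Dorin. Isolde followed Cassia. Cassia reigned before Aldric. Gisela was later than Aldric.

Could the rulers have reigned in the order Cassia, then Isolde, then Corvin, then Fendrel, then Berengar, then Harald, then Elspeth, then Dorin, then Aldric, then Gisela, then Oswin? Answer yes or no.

Check each stated constraint against the proposed order — e.g. Isolde is ahead of Oswin; Cassia is ahead of Oswin. Every pair is in the required order; nothing is violated.

yes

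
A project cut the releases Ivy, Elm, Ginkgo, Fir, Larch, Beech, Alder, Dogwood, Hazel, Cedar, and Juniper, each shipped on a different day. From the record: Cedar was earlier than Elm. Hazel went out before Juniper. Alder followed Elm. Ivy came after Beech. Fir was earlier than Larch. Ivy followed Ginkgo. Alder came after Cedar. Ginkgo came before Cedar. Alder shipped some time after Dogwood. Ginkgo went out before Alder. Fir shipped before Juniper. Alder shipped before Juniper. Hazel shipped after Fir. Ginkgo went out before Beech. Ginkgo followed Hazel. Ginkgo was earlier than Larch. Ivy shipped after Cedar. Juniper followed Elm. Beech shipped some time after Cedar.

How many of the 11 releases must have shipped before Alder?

6

Directly stated before Alder: Cedar, Dogwood, Elm, and Ginkgo.
Fir reaches Alder via Fir → Hazel → Ginkgo → Alder.
Hazel reaches Alder via Hazel → Ginkgo → Alder.
No chain forces Ivy (or any of the others) ahead of Alder.
That's Cedar, Dogwood, Elm, Fir, Ginkgo, and Hazel — 6 in all.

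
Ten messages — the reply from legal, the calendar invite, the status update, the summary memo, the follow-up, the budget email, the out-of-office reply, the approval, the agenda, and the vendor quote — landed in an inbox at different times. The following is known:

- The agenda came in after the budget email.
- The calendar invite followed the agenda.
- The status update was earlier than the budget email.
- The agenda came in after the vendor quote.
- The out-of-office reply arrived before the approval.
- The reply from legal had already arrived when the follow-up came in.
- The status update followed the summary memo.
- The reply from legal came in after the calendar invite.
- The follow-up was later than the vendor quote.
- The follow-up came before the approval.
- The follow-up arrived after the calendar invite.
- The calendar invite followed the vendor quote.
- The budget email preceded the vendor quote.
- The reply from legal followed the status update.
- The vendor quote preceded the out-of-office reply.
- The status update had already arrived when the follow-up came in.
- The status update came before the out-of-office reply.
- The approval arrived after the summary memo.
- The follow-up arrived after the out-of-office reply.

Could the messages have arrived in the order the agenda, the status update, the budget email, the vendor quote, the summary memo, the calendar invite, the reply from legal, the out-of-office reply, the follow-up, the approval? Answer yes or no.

no

The constraints require the summary memo before the status update, but in the proposed sequence the status update appears ahead of the summary memo. That one violation is enough.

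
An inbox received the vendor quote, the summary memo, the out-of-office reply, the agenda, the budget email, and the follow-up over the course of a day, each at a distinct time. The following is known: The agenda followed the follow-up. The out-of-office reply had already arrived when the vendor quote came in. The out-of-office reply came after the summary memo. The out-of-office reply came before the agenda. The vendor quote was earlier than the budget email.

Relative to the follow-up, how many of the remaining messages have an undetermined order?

Forced after the follow-up: the agenda.
That leaves the budget email, the out-of-office reply, the summary memo, and the vendor quote with no forced order relative to the follow-up — 4.

4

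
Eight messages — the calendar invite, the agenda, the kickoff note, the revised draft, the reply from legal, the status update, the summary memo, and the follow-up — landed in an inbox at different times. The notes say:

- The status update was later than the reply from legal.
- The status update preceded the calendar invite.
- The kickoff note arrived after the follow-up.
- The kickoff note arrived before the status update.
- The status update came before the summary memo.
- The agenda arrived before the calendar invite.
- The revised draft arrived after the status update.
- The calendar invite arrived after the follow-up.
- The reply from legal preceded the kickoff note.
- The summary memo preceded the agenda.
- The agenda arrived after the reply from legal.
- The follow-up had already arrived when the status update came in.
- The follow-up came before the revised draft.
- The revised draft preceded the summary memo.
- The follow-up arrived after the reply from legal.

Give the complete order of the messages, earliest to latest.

The constraints fix every adjacent pair, so only one ordering works:
the reply from legal → the follow-up → the kickoff note → the status update → the revised draft → the summary memo → the agenda → the calendar invite.

the reply from legal, the follow-up, the kickoff note, the status update, the revised draft, the summary memo, the agenda, the calendar invite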